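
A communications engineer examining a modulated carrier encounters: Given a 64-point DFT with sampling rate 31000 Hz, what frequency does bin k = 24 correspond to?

The frequency of DFT bin k is: f_k = k * f_s / N
f_24 = 24 * 31000 / 64 = 11625 Hz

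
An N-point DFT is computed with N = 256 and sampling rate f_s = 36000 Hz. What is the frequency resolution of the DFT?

DFT frequency resolution = f_s / N
= 36000 / 256 = 1125/8 Hz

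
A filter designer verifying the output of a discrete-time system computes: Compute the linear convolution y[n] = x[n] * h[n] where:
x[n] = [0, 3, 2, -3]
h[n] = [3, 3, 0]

y[n] = sum_k x[k]*h[n-k]. Output length = len(x) + len(h) - 1 = 4 + 3 - 1 = 6.
y[0] = 0*3 = 0
y[1] = 3*3 + 0*3 = 9
y[2] = 2*3 + 3*3 + 0*0 = 15
y[3] = -3*3 + 2*3 + 3*0 = -3
y[4] = -3*3 + 2*0 = -9
y[5] = -3*0 = 0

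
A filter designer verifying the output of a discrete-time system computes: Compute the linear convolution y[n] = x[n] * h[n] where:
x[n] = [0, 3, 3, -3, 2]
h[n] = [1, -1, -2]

y[n] = sum_k x[k]*h[n-k]. Output length = len(x) + len(h) - 1 = 5 + 3 - 1 = 7.
y[0] = 0*1 = 0
y[1] = 3*1 + 0*-1 = 3
y[2] = 3*1 + 3*-1 + 0*-2 = 0
y[3] = -3*1 + 3*-1 + 3*-2 = -12
y[4] = 2*1 + -3*-1 + 3*-2 = -1
y[5] = 2*-1 + -3*-2 = 4
y[6] = 2*-2 = -4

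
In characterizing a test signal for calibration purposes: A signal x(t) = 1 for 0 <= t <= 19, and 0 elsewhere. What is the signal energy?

Energy = integral of |x(t)|^2 dt over the signal duration
= 1^2 * 19 = 1 * 19 = 19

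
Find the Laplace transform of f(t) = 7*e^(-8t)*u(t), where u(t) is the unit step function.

Standard Laplace transform pair:
e^(-at)*u(t) <-> 1/(s+a)
With a = 8: L{7*e^(-8t)*u(t)} = 7/(s+8), ROC: Re(s) > -8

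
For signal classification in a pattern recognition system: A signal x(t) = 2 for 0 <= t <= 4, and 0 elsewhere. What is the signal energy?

Energy = integral of |x(t)|^2 dt over the signal duration
= 2^2 * 4 = 4 * 4 = 16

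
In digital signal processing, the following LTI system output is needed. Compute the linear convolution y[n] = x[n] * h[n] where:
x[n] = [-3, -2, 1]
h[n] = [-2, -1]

y[n] = sum_k x[k]*h[n-k]. Output length = len(x) + len(h) - 1 = 3 + 2 - 1 = 4.
y[0] = -3*-2 = 6
y[1] = -2*-2 + -3*-1 = 7
y[2] = 1*-2 + -2*-1 = 0
y[3] = 1*-1 = -1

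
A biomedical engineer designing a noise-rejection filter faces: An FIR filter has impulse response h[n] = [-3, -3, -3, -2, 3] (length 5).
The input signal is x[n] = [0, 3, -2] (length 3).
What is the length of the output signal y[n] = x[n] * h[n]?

For linear convolution, the output length is:
len(y) = len(x) + len(h) - 1 = 3 + 5 - 1 = 7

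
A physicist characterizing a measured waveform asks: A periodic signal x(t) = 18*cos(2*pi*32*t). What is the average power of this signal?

Average power of A*cos(wt) is A^2/2.
P = 18^2 / 2 = 324/2 = 162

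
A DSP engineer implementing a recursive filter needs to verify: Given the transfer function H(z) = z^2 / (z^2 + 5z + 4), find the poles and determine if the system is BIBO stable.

Poles are roots of the denominator: z^2 + 5z + 4 = 0.
Quadratic formula: z = [-(5) +/- sqrt((5)^2 - 4*(4))] / 2
Discriminant = 25 - 16 = 9; sqrt = 3.
z = (-5 +/- 3) / 2 => z = -1 or z = -4.
|p1| = 4, |p2| = 1.
For BIBO stability, all poles must lie inside the unit circle (|p| < 1).
System is UNSTABLE since at least one |p| >= 1.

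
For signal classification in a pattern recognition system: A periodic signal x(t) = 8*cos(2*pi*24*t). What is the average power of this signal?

Average power of A*cos(wt) is A^2/2.
P = 8^2 / 2 = 64/2 = 32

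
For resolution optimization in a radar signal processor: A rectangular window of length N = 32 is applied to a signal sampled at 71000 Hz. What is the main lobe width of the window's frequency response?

For a rectangular window of length N,
the main lobe width in frequency is 2*f_s/N.
= 2*71000/32 = 8875/2 Hz
This determines the minimum frequency separation for resolving two sinusoids.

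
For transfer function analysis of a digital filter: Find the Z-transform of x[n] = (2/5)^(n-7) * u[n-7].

Time-shifting property: if X(z) = Z{x[n]}, then Z{x[n-d]} = z^(-d) * X(z)
X(z) = z/(z - 2/5) for x[n] = (2/5)^n * u[n]
Z{x[n-7]} = z^(-7) * z/(z - 2/5) = z^(-6)/(z - 2/5)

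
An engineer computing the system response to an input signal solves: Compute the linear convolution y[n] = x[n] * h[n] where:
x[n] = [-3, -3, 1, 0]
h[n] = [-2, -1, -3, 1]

y[n] = sum_k x[k]*h[n-k]. Output length = len(x) + len(h) - 1 = 4 + 4 - 1 = 7.
y[0] = -3*-2 = 6
y[1] = -3*-2 + -3*-1 = 9
y[2] = 1*-2 + -3*-1 + -3*-3 = 10
y[3] = 0*-2 + 1*-1 + -3*-3 + -3*1 = 5
y[4] = 0*-1 + 1*-3 + -3*1 = -6
y[5] = 0*-3 + 1*1 = 1
y[6] = 0*1 = 0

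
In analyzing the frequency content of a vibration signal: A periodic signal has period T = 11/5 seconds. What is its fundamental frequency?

The fundamental frequency is the reciprocal of the period.
f = 1/T = 1/(11/5) = 5/11 Hz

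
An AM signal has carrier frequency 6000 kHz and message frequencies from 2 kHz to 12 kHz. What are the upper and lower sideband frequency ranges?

Upper sideband (USB) = fc + [fm_low, fm_high] = 6000 + [2, 12] = [6002, 6012] kHz
Lower sideband (LSB) = fc - [fm_high, fm_low] = 6000 - [12, 2] = [5988, 5998] kHz
Total occupied spectrum: 5988 kHz to 6012 kHz (plus carrier at 6000 kHz)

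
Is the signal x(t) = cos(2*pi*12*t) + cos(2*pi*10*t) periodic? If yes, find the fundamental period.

f1 = 12 Hz, f2 = 10 Hz
Period T1 = 1/12, T2 = 1/10
Ratio T1/T2 = 10/12, which is rational.
The signal is periodic with fundamental period T = 1/GCD(12,10) = 1/2 s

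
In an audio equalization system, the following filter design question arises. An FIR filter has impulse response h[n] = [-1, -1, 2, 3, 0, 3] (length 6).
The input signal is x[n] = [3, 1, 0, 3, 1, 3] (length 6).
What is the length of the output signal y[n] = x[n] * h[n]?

For linear convolution, the output length is:
len(y) = len(x) + len(h) - 1 = 6 + 6 - 1 = 11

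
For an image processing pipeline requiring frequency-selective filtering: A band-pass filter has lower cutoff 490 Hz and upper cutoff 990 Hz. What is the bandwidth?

Bandwidth = f_high - f_low
= 990 Hz - 490 Hz = 500 Hz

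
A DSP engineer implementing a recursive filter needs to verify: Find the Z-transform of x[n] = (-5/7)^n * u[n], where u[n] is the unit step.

The Z-transform of a^n * u[n] is z/(z-a) for |z| > |a|.
Here a = -5/7, so X(z) = z/(z - (-5/7)) = 7z/(7z + 5)
ROC: |z| > 5/7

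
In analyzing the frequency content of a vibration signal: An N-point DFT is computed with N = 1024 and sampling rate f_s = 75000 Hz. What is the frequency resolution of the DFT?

DFT frequency resolution = f_s / N
= 75000 / 1024 = 9375/128 Hz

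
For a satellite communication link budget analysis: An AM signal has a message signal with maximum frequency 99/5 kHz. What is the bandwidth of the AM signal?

In AM (double-sideband), the bandwidth is twice the message frequency.
BW = 2 * f_m = 2 * 99/5 kHz = 198/5 kHz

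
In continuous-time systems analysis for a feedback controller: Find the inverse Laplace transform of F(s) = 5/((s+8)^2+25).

Standard pair: w/((s+a)^2+w^2) <-> e^(-at)*sin(wt)*u(t)
With a=8, w=5: f(t) = e^(-8t)*sin(5t)*u(t)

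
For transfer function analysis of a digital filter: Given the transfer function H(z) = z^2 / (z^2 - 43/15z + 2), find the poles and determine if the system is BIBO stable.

Poles are roots of the denominator: z^2 - 43/15z + 2 = 0.
Quadratic formula: z = [-(-43/15) +/- sqrt((-43/15)^2 - 4*(2))] / 2
Discriminant = 1849/225 - 8 = 49/225; sqrt = 7/15.
z = (43/15 +/- 7/15) / 2 => z = 5/3 or z = 6/5.
|p1| = 5/3, |p2| = 6/5.
For BIBO stability, all poles must lie inside the unit circle (|p| < 1).
System is UNSTABLE since at least one |p| >= 1.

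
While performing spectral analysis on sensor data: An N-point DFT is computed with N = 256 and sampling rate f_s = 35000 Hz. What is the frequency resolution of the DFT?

DFT frequency resolution = f_s / N
= 35000 / 256 = 4375/32 Hz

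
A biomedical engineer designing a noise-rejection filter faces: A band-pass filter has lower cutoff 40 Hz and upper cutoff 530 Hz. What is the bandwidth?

Bandwidth = f_high - f_low
= 530 Hz - 40 Hz = 490 Hz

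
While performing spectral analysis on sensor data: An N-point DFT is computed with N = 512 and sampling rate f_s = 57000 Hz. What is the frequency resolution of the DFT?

DFT frequency resolution = f_s / N
= 57000 / 512 = 7125/64 Hz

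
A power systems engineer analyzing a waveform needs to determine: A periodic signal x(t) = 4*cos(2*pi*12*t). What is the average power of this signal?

Average power of A*cos(wt) is A^2/2.
P = 4^2 / 2 = 16/2 = 8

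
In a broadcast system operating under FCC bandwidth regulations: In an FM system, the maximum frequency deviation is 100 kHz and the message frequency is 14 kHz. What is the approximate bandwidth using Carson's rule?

Carson's rule: BW = 2*(delta_f + f_m)
= 2*(100 + 14) kHz = 228 kHz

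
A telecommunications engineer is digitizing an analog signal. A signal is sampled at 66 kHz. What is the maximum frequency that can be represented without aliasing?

The maximum frequency that can be represented without aliasing
is the Nyquist frequency: f_max = f_s / 2 = 66 kHz / 2 = 33 kHz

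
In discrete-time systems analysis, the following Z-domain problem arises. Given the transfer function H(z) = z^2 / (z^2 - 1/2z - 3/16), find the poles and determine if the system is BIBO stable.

Poles are roots of the denominator: z^2 - 1/2z - 3/16 = 0.
Quadratic formula: z = [-(-1/2) +/- sqrt((-1/2)^2 - 4*(-3/16))] / 2
Discriminant = 1/4 + 3/4 = 1; sqrt = 1.
z = (1/2 +/- 1) / 2 => z = 3/4 or z = -1/4.
|p1| = 1/4, |p2| = 3/4.
For BIBO stability, all poles must lie inside the unit circle (|p| < 1).
System is STABLE since both |p| < 1.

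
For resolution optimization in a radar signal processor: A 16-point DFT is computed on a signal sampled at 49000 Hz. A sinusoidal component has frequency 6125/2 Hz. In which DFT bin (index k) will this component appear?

DFT frequency resolution = f_s/N = 49000/16 = 6125/2 Hz
Bin index k = f_signal / resolution = 6125/2 / 6125/2 = 1
The signal frequency 6125/2 Hz falls in DFT bin k = 1.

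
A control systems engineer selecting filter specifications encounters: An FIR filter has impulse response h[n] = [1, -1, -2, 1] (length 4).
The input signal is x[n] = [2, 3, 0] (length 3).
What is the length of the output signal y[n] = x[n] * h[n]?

For linear convolution, the output length is:
len(y) = len(x) + len(h) - 1 = 3 + 4 - 1 = 6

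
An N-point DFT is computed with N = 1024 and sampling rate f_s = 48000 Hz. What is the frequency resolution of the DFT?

DFT frequency resolution = f_s / N
= 48000 / 1024 = 375/8 Hz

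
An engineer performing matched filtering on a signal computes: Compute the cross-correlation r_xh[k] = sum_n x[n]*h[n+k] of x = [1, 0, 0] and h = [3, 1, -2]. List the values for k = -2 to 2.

Both sequences indexed from 0 and zero outside their support.
Lags with overlap: k = -2 to 2.
  r_xh[-2] = x[2]*h[0] = 0
  r_xh[-1] = x[1]*h[0] + x[2]*h[1] = 0
  r_xh[0] = x[0]*h[0] + x[1]*h[1] + x[2]*h[2] = 3
  r_xh[1] = x[0]*h[1] + x[1]*h[2] = 1
  r_xh[2] = x[0]*h[2] = -2
r_xh = [0, 0, 3, 1, -2] (for k = -2, ..., 2)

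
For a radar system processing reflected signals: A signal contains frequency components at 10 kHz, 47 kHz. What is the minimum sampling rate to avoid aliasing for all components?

The highest frequency component is f_max = 47 kHz.
Nyquist rate = 2 * f_max = 2 * 47 kHz = 94 kHz.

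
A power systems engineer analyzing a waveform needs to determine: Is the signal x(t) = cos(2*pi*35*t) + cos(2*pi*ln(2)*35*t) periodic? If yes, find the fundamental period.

f1 = 35 Hz, f2 = 35*ln(2) Hz
Ratio f2/f1 = ln(2), which is irrational.
Since the frequency ratio is irrational, no common period exists.
The signal is not periodic.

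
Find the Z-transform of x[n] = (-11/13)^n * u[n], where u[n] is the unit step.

The Z-transform of a^n * u[n] is z/(z-a) for |z| > |a|.
Here a = -11/13, so X(z) = z/(z - (-11/13)) = 13z/(13z + 11)
ROC: |z| > 11/13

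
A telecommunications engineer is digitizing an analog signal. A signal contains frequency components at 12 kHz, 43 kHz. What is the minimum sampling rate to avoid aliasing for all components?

The highest frequency component is f_max = 43 kHz.
Nyquist rate = 2 * f_max = 2 * 43 kHz = 86 kHz.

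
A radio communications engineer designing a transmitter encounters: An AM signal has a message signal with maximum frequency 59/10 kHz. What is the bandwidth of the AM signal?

In AM (double-sideband), the bandwidth is twice the message frequency.
BW = 2 * f_m = 2 * 59/10 kHz = 59/5 kHz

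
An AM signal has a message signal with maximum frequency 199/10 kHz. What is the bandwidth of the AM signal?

In AM (double-sideband), the bandwidth is twice the message frequency.
BW = 2 * f_m = 2 * 199/10 kHz = 199/5 kHz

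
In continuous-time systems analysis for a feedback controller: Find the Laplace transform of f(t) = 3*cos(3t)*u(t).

Standard pair: cos(wt)*u(t) <-> s/(s^2+w^2)
With w = 3: L{3*cos(3t)*u(t)} = 3s/(s^2+9)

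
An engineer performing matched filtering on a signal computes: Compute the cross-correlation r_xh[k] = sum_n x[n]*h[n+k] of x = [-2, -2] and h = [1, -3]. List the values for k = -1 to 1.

Both sequences indexed from 0 and zero outside their support.
Lags with overlap: k = -1 to 1.
  r_xh[-1] = x[1]*h[0] = -2
  r_xh[0] = x[0]*h[0] + x[1]*h[1] = 4
  r_xh[1] = x[0]*h[1] = 6
r_xh = [-2, 4, 6] (for k = -1, ..., 1)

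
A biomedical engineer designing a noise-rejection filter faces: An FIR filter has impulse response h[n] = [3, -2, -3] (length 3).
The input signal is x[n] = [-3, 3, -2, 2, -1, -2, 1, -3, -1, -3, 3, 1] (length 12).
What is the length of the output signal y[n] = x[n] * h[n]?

For linear convolution, the output length is:
len(y) = len(x) + len(h) - 1 = 12 + 3 - 1 = 14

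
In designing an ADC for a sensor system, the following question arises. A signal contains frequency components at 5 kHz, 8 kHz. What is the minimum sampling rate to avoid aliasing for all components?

The highest frequency component is f_max = 8 kHz.
Nyquist rate = 2 * f_max = 2 * 8 kHz = 16 kHz.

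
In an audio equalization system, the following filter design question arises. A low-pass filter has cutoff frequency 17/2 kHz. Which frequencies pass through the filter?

A low-pass filter passes all frequencies below the cutoff frequency 17/2 kHz and attenuates higher frequencies.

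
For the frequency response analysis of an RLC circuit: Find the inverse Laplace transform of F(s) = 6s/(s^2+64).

Standard pair: s/(s^2+w^2) <-> cos(wt)*u(t)
With k=6, w=8: f(t) = 6*cos(8t)*u(t)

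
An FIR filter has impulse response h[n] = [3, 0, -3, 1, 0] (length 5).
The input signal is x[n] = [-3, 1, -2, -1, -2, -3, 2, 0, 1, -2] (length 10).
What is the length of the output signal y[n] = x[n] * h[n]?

For linear convolution, the output length is:
len(y) = len(x) + len(h) - 1 = 10 + 5 - 1 = 14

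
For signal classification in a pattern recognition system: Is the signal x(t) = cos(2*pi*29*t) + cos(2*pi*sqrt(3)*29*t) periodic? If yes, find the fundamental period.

f1 = 29 Hz, f2 = 29*sqrt(3) Hz
Ratio f2/f1 = sqrt(3), which is irrational.
Since the frequency ratio is irrational, no common period exists.
The signal is not periodic.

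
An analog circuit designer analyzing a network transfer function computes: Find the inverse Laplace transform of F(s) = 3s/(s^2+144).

Standard pair: s/(s^2+w^2) <-> cos(wt)*u(t)
With k=3, w=12: f(t) = 3*cos(12t)*u(t)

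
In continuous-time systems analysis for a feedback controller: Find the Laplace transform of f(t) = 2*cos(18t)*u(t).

Standard pair: cos(wt)*u(t) <-> s/(s^2+w^2)
With w = 18: L{2*cos(18t)*u(t)} = 2s/(s^2+324)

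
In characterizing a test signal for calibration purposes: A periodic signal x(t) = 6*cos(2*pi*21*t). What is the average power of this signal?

Average power of A*cos(wt) is A^2/2.
P = 6^2 / 2 = 36/2 = 18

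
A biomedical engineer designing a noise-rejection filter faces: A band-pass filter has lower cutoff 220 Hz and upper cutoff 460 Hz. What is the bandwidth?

Bandwidth = f_high - f_low
= 460 Hz - 220 Hz = 240 Hz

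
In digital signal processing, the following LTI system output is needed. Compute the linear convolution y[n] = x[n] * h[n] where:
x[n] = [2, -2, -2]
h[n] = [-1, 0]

y[n] = sum_k x[k]*h[n-k]. Output length = len(x) + len(h) - 1 = 3 + 2 - 1 = 4.
y[0] = 2*-1 = -2
y[1] = -2*-1 + 2*0 = 2
y[2] = -2*-1 + -2*0 = 2
y[3] = -2*0 = 0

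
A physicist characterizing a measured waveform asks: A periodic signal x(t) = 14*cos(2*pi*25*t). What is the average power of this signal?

Average power of A*cos(wt) is A^2/2.
P = 14^2 / 2 = 196/2 = 98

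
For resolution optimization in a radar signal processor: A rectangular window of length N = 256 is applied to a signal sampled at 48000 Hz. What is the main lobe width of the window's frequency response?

For a rectangular window of length N,
the main lobe width in frequency is 2*f_s/N.
= 2*48000/256 = 375 Hz
This determines the minimum frequency separation for resolving two sinusoids.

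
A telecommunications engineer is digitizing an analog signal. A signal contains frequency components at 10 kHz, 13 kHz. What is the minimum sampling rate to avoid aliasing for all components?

The highest frequency component is f_max = 13 kHz.
Nyquist rate = 2 * f_max = 2 * 13 kHz = 26 kHz.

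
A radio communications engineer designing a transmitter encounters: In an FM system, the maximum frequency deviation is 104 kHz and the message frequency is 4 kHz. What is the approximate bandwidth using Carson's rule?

Carson's rule: BW = 2*(delta_f + f_m)
= 2*(104 + 4) kHz = 216 kHz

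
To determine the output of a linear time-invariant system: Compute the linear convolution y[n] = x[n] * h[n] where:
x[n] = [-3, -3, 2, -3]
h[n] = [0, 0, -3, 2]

y[n] = sum_k x[k]*h[n-k]. Output length = len(x) + len(h) - 1 = 4 + 4 - 1 = 7.
y[0] = -3*0 = 0
y[1] = -3*0 + -3*0 = 0
y[2] = 2*0 + -3*0 + -3*-3 = 9
y[3] = -3*0 + 2*0 + -3*-3 + -3*2 = 3
y[4] = -3*0 + 2*-3 + -3*2 = -12
y[5] = -3*-3 + 2*2 = 13
y[6] = -3*2 = -6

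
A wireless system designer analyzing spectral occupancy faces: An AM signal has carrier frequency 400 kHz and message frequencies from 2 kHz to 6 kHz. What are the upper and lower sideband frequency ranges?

Upper sideband (USB) = fc + [fm_low, fm_high] = 400 + [2, 6] = [402, 406] kHz
Lower sideband (LSB) = fc - [fm_high, fm_low] = 400 - [6, 2] = [394, 398] kHz
Total occupied spectrum: 394 kHz to 406 kHz (plus carrier at 400 kHz)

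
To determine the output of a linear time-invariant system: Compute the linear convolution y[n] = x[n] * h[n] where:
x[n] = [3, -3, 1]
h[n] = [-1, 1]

y[n] = sum_k x[k]*h[n-k]. Output length = len(x) + len(h) - 1 = 3 + 2 - 1 = 4.
y[0] = 3*-1 = -3
y[1] = -3*-1 + 3*1 = 6
y[2] = 1*-1 + -3*1 = -4
y[3] = 1*1 = 1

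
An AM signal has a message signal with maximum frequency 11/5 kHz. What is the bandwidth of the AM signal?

In AM (double-sideband), the bandwidth is twice the message frequency.
BW = 2 * f_m = 2 * 11/5 kHz = 22/5 kHz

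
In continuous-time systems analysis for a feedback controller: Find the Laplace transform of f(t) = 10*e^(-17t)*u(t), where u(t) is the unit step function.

Standard Laplace transform pair:
e^(-at)*u(t) <-> 1/(s+a)
With a = 17: L{10*e^(-17t)*u(t)} = 10/(s+17), ROC: Re(s) > -17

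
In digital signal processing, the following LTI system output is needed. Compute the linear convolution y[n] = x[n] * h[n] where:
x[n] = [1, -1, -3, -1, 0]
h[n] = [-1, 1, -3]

y[n] = sum_k x[k]*h[n-k]. Output length = len(x) + len(h) - 1 = 5 + 3 - 1 = 7.
y[0] = 1*-1 = -1
y[1] = -1*-1 + 1*1 = 2
y[2] = -3*-1 + -1*1 + 1*-3 = -1
y[3] = -1*-1 + -3*1 + -1*-3 = 1
y[4] = 0*-1 + -1*1 + -3*-3 = 8
y[5] = 0*1 + -1*-3 = 3
y[6] = 0*-3 = 0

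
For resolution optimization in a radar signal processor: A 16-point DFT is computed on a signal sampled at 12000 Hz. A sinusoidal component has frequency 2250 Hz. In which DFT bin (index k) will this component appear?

DFT frequency resolution = f_s/N = 12000/16 = 750 Hz
Bin index k = f_signal / resolution = 2250 / 750 = 3
The signal frequency 2250 Hz falls in DFT bin k = 3.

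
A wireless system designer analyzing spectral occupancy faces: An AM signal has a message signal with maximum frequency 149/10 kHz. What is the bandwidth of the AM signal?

In AM (double-sideband), the bandwidth is twice the message frequency.
BW = 2 * f_m = 2 * 149/10 kHz = 149/5 kHz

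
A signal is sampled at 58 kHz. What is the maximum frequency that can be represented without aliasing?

The maximum frequency that can be represented without aliasing
is the Nyquist frequency: f_max = f_s / 2 = 58 kHz / 2 = 29 kHz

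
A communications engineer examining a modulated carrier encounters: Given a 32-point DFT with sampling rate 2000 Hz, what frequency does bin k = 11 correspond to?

The frequency of DFT bin k is: f_k = k * f_s / N
f_11 = 11 * 2000 / 32 = 1375/2 Hz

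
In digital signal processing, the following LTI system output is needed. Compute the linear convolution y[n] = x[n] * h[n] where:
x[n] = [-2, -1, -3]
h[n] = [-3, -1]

y[n] = sum_k x[k]*h[n-k]. Output length = len(x) + len(h) - 1 = 3 + 2 - 1 = 4.
y[0] = -2*-3 = 6
y[1] = -1*-3 + -2*-1 = 5
y[2] = -3*-3 + -1*-1 = 10
y[3] = -3*-1 = 3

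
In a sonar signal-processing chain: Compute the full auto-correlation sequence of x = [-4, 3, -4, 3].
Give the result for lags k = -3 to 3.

r_xx[k] = sum_m x[m]*x[m+k], indexed from 0, for k = -3 to 3:
  r_xx[-3] = x[3]*x[0] = -12
  r_xx[-2] = x[2]*x[0] + x[3]*x[1] = 25
  r_xx[-1] = x[1]*x[0] + x[2]*x[1] + x[3]*x[2] = -36
  r_xx[0] = x[0]*x[0] + x[1]*x[1] + x[2]*x[2] + x[3]*x[3] = 50
  r_xx[1] = x[0]*x[1] + x[1]*x[2] + x[2]*x[3] = -36
  r_xx[2] = x[0]*x[2] + x[1]*x[3] = 25
  r_xx[3] = x[0]*x[3] = -12
r_xx = [-12, 25, -36, 50, -36, 25, -12]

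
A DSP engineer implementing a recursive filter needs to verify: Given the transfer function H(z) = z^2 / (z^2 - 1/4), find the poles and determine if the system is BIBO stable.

Poles are roots of the denominator: z^2 - 1/4 = 0.
Quadratic formula: z = [-(0) +/- sqrt((0)^2 - 4*(-1/4))] / 2
Discriminant = 0 + 1 = 1; sqrt = 1.
z = (0 +/- 1) / 2 => z = 1/2 or z = -1/2.
|p1| = 1/2, |p2| = 1/2.
For BIBO stability, all poles must lie inside the unit circle (|p| < 1).
System is STABLE since both |p| < 1.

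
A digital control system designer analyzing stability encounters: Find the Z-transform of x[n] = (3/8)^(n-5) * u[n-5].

Time-shifting property: if X(z) = Z{x[n]}, then Z{x[n-d]} = z^(-d) * X(z)
X(z) = z/(z - 3/8) for x[n] = (3/8)^n * u[n]
Z{x[n-5]} = z^(-5) * z/(z - 3/8) = z^(-4)/(z - 3/8)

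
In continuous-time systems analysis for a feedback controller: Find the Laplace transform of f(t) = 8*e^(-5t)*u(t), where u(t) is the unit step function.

Standard Laplace transform pair:
e^(-at)*u(t) <-> 1/(s+a)
With a = 5: L{8*e^(-5t)*u(t)} = 8/(s+5), ROC: Re(s) > -5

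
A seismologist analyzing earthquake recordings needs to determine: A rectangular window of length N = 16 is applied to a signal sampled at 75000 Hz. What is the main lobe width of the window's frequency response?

For a rectangular window of length N,
the main lobe width in frequency is 2*f_s/N.
= 2*75000/16 = 9375 Hz
This determines the minimum frequency separation for resolving two sinusoids.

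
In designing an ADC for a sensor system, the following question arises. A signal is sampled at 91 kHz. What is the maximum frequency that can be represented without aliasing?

The maximum frequency that can be represented without aliasing
is the Nyquist frequency: f_max = f_s / 2 = 91 kHz / 2 = 91/2 kHz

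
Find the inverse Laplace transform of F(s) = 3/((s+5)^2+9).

Standard pair: w/((s+a)^2+w^2) <-> e^(-at)*sin(wt)*u(t)
With a=5, w=3: f(t) = e^(-5t)*sin(3t)*u(t)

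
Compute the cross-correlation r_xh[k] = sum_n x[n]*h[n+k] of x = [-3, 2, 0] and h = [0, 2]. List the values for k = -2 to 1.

Both sequences indexed from 0 and zero outside their support.
Lags with overlap: k = -2 to 1.
  r_xh[-2] = x[2]*h[0] = 0
  r_xh[-1] = x[1]*h[0] + x[2]*h[1] = 0
  r_xh[0] = x[0]*h[0] + x[1]*h[1] = 4
  r_xh[1] = x[0]*h[1] = -6
r_xh = [0, 0, 4, -6] (for k = -2, ..., 1)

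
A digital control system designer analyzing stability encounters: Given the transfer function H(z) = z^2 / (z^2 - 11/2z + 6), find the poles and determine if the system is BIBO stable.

Poles are roots of the denominator: z^2 - 11/2z + 6 = 0.
Quadratic formula: z = [-(-11/2) +/- sqrt((-11/2)^2 - 4*(6))] / 2
Discriminant = 121/4 - 24 = 25/4; sqrt = 5/2.
z = (11/2 +/- 5/2) / 2 => z = 4 or z = 3/2.
|p1| = 3/2, |p2| = 4.
For BIBO stability, all poles must lie inside the unit circle (|p| < 1).
System is UNSTABLE since at least one |p| >= 1.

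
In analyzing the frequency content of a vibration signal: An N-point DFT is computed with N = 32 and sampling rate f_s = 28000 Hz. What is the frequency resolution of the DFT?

DFT frequency resolution = f_s / N
= 28000 / 32 = 875 Hz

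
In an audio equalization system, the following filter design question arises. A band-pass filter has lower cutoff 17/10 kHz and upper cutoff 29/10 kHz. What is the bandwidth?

Bandwidth = f_high - f_low
= 29/10 kHz - 17/10 kHz = 6/5 kHz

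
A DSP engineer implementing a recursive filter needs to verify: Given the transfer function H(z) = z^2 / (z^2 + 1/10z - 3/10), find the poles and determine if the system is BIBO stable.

Poles are roots of the denominator: z^2 + 1/10z - 3/10 = 0.
Quadratic formula: z = [-(1/10) +/- sqrt((1/10)^2 - 4*(-3/10))] / 2
Discriminant = 1/100 + 6/5 = 121/100; sqrt = 11/10.
z = (-1/10 +/- 11/10) / 2 => z = 1/2 or z = -3/5.
|p1| = 1/2, |p2| = 3/5.
For BIBO stability, all poles must lie inside the unit circle (|p| < 1).
System is STABLE since both |p| < 1.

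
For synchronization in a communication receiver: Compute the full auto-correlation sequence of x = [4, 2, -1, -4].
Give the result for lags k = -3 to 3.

r_xx[k] = sum_m x[m]*x[m+k], indexed from 0, for k = -3 to 3:
  r_xx[-3] = x[3]*x[0] = -16
  r_xx[-2] = x[2]*x[0] + x[3]*x[1] = -12
  r_xx[-1] = x[1]*x[0] + x[2]*x[1] + x[3]*x[2] = 10
  r_xx[0] = x[0]*x[0] + x[1]*x[1] + x[2]*x[2] + x[3]*x[3] = 37
  r_xx[1] = x[0]*x[1] + x[1]*x[2] + x[2]*x[3] = 10
  r_xx[2] = x[0]*x[2] + x[1]*x[3] = -12
  r_xx[3] = x[0]*x[3] = -16
r_xx = [-16, -12, 10, 37, 10, -12, -16]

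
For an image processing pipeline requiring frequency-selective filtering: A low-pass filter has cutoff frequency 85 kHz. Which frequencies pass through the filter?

A low-pass filter passes all frequencies below the cutoff frequency 85 kHz and attenuates higher frequencies.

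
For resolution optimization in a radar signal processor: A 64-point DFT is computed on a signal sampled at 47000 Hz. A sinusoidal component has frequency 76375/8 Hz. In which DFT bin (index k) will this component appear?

DFT frequency resolution = f_s/N = 47000/64 = 5875/8 Hz
Bin index k = f_signal / resolution = 76375/8 / 5875/8 = 13
The signal frequency 76375/8 Hz falls in DFT bin k = 13.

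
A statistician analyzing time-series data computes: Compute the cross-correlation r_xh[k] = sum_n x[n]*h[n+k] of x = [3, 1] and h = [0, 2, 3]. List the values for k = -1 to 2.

Both sequences indexed from 0 and zero outside their support.
Lags with overlap: k = -1 to 2.
  r_xh[-1] = x[1]*h[0] = 0
  r_xh[0] = x[0]*h[0] + x[1]*h[1] = 2
  r_xh[1] = x[0]*h[1] + x[1]*h[2] = 9
  r_xh[2] = x[0]*h[2] = 9
r_xh = [0, 2, 9, 9] (for k = -1, ..., 2)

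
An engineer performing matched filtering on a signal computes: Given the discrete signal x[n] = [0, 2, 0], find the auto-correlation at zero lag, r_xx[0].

The auto-correlation at zero lag r_xx[0] equals the signal energy.
r_xx[0] = sum of x[n]^2 = 0^2 + 2^2 + 0^2
= 0 + 4 + 0 = 4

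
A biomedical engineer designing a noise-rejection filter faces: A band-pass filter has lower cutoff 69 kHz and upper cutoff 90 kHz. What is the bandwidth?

Bandwidth = f_high - f_low
= 90 kHz - 69 kHz = 21 kHz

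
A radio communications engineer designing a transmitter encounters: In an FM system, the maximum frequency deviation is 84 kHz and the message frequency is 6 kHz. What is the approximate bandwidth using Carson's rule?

Carson's rule: BW = 2*(delta_f + f_m)
= 2*(84 + 6) kHz = 180 kHz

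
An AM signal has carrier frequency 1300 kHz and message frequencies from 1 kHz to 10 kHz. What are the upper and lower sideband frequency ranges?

Upper sideband (USB) = fc + [fm_low, fm_high] = 1300 + [1, 10] = [1301, 1310] kHz
Lower sideband (LSB) = fc - [fm_high, fm_low] = 1300 - [10, 1] = [1290, 1299] kHz
Total occupied spectrum: 1290 kHz to 1310 kHz (plus carrier at 1300 kHz)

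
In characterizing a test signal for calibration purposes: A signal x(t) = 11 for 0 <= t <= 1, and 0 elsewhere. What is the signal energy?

Energy = integral of |x(t)|^2 dt over the signal duration
= 11^2 * 1 = 121 * 1 = 121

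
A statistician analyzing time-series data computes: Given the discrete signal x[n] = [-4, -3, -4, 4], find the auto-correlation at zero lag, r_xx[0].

The auto-correlation at zero lag r_xx[0] equals the signal energy.
r_xx[0] = sum of x[n]^2 = (-4)^2 + (-3)^2 + (-4)^2 + 4^2
= 16 + 9 + 16 + 16 = 57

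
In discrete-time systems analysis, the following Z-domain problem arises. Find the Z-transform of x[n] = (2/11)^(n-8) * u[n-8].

Time-shifting property: if X(z) = Z{x[n]}, then Z{x[n-d]} = z^(-d) * X(z)
X(z) = z/(z - 2/11) for x[n] = (2/11)^n * u[n]
Z{x[n-8]} = z^(-8) * z/(z - 2/11) = z^(-7)/(z - 2/11)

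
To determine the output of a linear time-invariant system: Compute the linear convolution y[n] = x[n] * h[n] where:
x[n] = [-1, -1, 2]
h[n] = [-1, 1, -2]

y[n] = sum_k x[k]*h[n-k]. Output length = len(x) + len(h) - 1 = 3 + 3 - 1 = 5.
y[0] = -1*-1 = 1
y[1] = -1*-1 + -1*1 = 0
y[2] = 2*-1 + -1*1 + -1*-2 = -1
y[3] = 2*1 + -1*-2 = 4
y[4] = 2*-2 = -4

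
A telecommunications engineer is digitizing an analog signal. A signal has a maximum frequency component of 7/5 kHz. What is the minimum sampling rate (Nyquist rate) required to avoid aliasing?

By the Nyquist-Shannon sampling theorem,
the minimum sampling rate (Nyquist rate) must be at least 2 * f_max.
Nyquist rate = 2 * 7/5 kHz = 14/5 kHz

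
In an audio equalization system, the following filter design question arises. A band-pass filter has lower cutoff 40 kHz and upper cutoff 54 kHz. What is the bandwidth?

Bandwidth = f_high - f_low
= 54 kHz - 40 kHz = 14 kHz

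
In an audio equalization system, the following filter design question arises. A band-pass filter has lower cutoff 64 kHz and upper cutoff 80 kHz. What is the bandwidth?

Bandwidth = f_high - f_low
= 80 kHz - 64 kHz = 16 kHz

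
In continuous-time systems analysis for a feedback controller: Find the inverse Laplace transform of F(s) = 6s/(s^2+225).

Standard pair: s/(s^2+w^2) <-> cos(wt)*u(t)
With k=6, w=15: f(t) = 6*cos(15t)*u(t)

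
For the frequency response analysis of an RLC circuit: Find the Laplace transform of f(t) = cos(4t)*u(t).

Standard pair: cos(wt)*u(t) <-> s/(s^2+w^2)
With w = 4: L{cos(4t)*u(t)} = s/(s^2+16)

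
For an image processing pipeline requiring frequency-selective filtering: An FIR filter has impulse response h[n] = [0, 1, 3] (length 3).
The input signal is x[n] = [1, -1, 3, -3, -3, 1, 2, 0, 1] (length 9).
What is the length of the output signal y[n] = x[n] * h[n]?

For linear convolution, the output length is:
len(y) = len(x) + len(h) - 1 = 9 + 3 - 1 = 11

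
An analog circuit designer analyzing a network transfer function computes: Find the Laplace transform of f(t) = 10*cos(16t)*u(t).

Standard pair: cos(wt)*u(t) <-> s/(s^2+w^2)
With w = 16: L{10*cos(16t)*u(t)} = 10s/(s^2+256)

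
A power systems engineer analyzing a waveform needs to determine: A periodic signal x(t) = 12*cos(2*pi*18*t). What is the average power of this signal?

Average power of A*cos(wt) is A^2/2.
P = 12^2 / 2 = 144/2 = 72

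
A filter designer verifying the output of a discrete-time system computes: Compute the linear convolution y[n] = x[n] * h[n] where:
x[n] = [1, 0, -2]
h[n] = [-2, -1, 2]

y[n] = sum_k x[k]*h[n-k]. Output length = len(x) + len(h) - 1 = 3 + 3 - 1 = 5.
y[0] = 1*-2 = -2
y[1] = 0*-2 + 1*-1 = -1
y[2] = -2*-2 + 0*-1 + 1*2 = 6
y[3] = -2*-1 + 0*2 = 2
y[4] = -2*2 = -4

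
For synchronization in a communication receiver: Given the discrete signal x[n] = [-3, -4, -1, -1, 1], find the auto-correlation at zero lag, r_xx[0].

The auto-correlation at zero lag r_xx[0] equals the signal energy.
r_xx[0] = sum of x[n]^2 = (-3)^2 + (-4)^2 + (-1)^2 + (-1)^2 + 1^2
= 9 + 16 + 1 + 1 + 1 = 28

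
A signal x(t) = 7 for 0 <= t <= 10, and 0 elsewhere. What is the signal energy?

Energy = integral of |x(t)|^2 dt over the signal duration
= 7^2 * 10 = 49 * 10 = 490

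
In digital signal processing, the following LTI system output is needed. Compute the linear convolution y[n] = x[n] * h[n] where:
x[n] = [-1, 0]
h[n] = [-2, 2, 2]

y[n] = sum_k x[k]*h[n-k]. Output length = len(x) + len(h) - 1 = 2 + 3 - 1 = 4.
y[0] = -1*-2 = 2
y[1] = 0*-2 + -1*2 = -2
y[2] = 0*2 + -1*2 = -2
y[3] = 0*2 = 0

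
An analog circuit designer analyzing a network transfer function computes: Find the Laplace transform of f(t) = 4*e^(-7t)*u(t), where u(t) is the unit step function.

Standard Laplace transform pair:
e^(-at)*u(t) <-> 1/(s+a)
With a = 7: L{4*e^(-7t)*u(t)} = 4/(s+7), ROC: Re(s) > -7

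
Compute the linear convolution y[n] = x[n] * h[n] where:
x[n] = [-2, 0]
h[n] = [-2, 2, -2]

y[n] = sum_k x[k]*h[n-k]. Output length = len(x) + len(h) - 1 = 2 + 3 - 1 = 4.
y[0] = -2*-2 = 4
y[1] = 0*-2 + -2*2 = -4
y[2] = 0*2 + -2*-2 = 4
y[3] = 0*-2 = 0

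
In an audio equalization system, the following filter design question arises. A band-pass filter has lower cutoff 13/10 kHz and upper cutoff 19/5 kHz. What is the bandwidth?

Bandwidth = f_high - f_low
= 19/5 kHz - 13/10 kHz = 5/2 kHz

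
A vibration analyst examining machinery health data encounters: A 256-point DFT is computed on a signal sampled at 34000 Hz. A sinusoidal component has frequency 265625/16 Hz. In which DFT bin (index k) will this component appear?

DFT frequency resolution = f_s/N = 34000/256 = 2125/16 Hz
Bin index k = f_signal / resolution = 265625/16 / 2125/16 = 125
The signal frequency 265625/16 Hz falls in DFT bin k = 125.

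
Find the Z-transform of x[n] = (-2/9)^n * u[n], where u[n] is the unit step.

The Z-transform of a^n * u[n] is z/(z-a) for |z| > |a|.
Here a = -2/9, so X(z) = z/(z - (-2/9)) = 9z/(9z + 2)
ROC: |z| > 2/9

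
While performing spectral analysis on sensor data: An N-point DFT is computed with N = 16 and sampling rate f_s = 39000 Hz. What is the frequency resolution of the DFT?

DFT frequency resolution = f_s / N
= 39000 / 16 = 4875/2 Hz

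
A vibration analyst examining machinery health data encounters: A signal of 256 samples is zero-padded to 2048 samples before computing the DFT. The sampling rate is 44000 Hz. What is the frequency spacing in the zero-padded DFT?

Original DFT: N = 256, resolution = f_s/N = 44000/256 = 1375/8 Hz
Zero-padded DFT: N = 2048, resolution = f_s/N = 44000/2048 = 1375/64 Hz
Zero-padding interpolates the spectrum (finer frequency grid)
but does NOT improve the true spectral resolution (ability to resolve close frequencies).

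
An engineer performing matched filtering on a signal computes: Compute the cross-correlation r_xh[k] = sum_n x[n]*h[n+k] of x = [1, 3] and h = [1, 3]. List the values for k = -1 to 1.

Both sequences indexed from 0 and zero outside their support.
Lags with overlap: k = -1 to 1.
  r_xh[-1] = x[1]*h[0] = 3
  r_xh[0] = x[0]*h[0] + x[1]*h[1] = 10
  r_xh[1] = x[0]*h[1] = 3
r_xh = [3, 10, 3] (for k = -1, ..., 1)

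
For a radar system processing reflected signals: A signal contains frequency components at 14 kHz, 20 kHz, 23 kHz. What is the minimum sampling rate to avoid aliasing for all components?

The highest frequency component is f_max = 23 kHz.
Nyquist rate = 2 * f_max = 2 * 23 kHz = 46 kHz.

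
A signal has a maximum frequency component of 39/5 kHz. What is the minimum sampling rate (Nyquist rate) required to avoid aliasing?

By the Nyquist-Shannon sampling theorem,
the minimum sampling rate (Nyquist rate) must be at least 2 * f_max.
Nyquist rate = 2 * 39/5 kHz = 78/5 kHz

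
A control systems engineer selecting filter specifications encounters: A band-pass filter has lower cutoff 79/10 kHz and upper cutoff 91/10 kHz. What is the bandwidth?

Bandwidth = f_high - f_low
= 91/10 kHz - 79/10 kHz = 6/5 kHz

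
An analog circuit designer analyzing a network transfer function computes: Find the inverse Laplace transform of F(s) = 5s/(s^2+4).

Standard pair: s/(s^2+w^2) <-> cos(wt)*u(t)
With k=5, w=2: f(t) = 5*cos(2t)*u(t)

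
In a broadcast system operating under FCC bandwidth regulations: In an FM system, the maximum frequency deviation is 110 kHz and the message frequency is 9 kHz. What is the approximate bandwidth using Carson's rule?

Carson's rule: BW = 2*(delta_f + f_m)
= 2*(110 + 9) kHz = 238 kHz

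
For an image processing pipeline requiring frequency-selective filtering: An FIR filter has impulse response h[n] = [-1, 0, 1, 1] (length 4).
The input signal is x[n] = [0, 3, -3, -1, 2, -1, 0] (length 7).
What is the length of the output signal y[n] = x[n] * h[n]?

For linear convolution, the output length is:
len(y) = len(x) + len(h) - 1 = 7 + 4 - 1 = 10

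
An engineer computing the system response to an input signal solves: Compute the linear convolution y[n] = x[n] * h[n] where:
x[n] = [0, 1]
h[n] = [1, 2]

y[n] = sum_k x[k]*h[n-k]. Output length = len(x) + len(h) - 1 = 2 + 2 - 1 = 3.
y[0] = 0*1 = 0
y[1] = 1*1 + 0*2 = 1
y[2] = 1*2 = 2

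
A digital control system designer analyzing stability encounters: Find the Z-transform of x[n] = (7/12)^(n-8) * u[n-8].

Time-shifting property: if X(z) = Z{x[n]}, then Z{x[n-d]} = z^(-d) * X(z)
X(z) = z/(z - 7/12) for x[n] = (7/12)^n * u[n]
Z{x[n-8]} = z^(-8) * z/(z - 7/12) = z^(-7)/(z - 7/12)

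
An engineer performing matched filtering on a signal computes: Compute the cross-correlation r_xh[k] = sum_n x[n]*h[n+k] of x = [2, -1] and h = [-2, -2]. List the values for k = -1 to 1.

Both sequences indexed from 0 and zero outside their support.
Lags with overlap: k = -1 to 1.
  r_xh[-1] = x[1]*h[0] = 2
  r_xh[0] = x[0]*h[0] + x[1]*h[1] = -2
  r_xh[1] = x[0]*h[1] = -4
r_xh = [2, -2, -4] (for k = -1, ..., 1)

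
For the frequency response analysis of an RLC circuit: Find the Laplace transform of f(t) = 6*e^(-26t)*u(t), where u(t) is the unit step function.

Standard Laplace transform pair:
e^(-at)*u(t) <-> 1/(s+a)
With a = 26: L{6*e^(-26t)*u(t)} = 6/(s+26), ROC: Re(s) > -26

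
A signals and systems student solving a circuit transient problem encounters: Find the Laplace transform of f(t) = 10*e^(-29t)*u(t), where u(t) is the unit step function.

Standard Laplace transform pair:
e^(-at)*u(t) <-> 1/(s+a)
With a = 29: L{10*e^(-29t)*u(t)} = 10/(s+29), ROC: Re(s) > -29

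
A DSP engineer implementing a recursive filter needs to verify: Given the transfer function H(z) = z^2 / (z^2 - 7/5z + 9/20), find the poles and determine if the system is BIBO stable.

Poles are roots of the denominator: z^2 - 7/5z + 9/20 = 0.
Quadratic formula: z = [-(-7/5) +/- sqrt((-7/5)^2 - 4*(9/20))] / 2
Discriminant = 49/25 - 9/5 = 4/25; sqrt = 2/5.
z = (7/5 +/- 2/5) / 2 => z = 9/10 or z = 1/2.
|p1| = 1/2, |p2| = 9/10.
For BIBO stability, all poles must lie inside the unit circle (|p| < 1).
System is STABLE since both |p| < 1.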